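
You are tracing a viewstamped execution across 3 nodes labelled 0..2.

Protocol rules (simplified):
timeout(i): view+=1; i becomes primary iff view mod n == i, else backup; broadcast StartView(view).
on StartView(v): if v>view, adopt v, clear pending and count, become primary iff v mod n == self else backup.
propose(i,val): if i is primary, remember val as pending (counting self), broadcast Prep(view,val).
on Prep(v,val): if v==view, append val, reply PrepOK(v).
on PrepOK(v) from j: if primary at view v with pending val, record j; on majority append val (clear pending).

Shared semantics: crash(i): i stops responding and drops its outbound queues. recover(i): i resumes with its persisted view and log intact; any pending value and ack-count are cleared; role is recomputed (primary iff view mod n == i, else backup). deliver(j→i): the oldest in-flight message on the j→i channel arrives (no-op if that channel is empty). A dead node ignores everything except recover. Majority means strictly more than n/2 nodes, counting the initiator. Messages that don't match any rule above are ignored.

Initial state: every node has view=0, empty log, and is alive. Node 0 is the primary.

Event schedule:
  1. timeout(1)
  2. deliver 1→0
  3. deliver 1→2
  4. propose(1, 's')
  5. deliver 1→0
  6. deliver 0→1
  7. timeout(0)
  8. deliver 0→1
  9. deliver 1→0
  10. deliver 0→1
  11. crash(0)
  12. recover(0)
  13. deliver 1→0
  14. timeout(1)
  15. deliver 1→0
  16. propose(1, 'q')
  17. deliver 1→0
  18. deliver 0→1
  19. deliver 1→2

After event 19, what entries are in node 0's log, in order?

[1] timeout(1) → N1(prim v1 [-])
[2] deliver 1→0 → N0(back v1 [-])
[3] deliver 1→2 → N2(back v1 [-])
[4] propose(1,'s') → ∅
[5] deliver 1→0 → N0(back v1 [s])
[6] deliver 0→1 → N1(prim v1 [s])
[7] timeout(0) → N0(back v2 [s])
[8] deliver 0→1 → N1(back v2 [s])
[9] deliver 1→0 → ∅
[10] deliver 0→1 → ∅
[11] crash(0) → N0(✗back v2 [s])
[12] recover(0) → N0(back v2 [s])
[13] deliver 1→0 → ∅
[14] timeout(1) → N1(back v3 [s])
[15] deliver 1→0 → N0(prim v3 [s])
[16] propose(1,'q') → ∅
[17] deliver 1→0 → ∅
[18] deliver 0→1 → ∅
[19] deliver 1→2 → N2(back v1 [s])

s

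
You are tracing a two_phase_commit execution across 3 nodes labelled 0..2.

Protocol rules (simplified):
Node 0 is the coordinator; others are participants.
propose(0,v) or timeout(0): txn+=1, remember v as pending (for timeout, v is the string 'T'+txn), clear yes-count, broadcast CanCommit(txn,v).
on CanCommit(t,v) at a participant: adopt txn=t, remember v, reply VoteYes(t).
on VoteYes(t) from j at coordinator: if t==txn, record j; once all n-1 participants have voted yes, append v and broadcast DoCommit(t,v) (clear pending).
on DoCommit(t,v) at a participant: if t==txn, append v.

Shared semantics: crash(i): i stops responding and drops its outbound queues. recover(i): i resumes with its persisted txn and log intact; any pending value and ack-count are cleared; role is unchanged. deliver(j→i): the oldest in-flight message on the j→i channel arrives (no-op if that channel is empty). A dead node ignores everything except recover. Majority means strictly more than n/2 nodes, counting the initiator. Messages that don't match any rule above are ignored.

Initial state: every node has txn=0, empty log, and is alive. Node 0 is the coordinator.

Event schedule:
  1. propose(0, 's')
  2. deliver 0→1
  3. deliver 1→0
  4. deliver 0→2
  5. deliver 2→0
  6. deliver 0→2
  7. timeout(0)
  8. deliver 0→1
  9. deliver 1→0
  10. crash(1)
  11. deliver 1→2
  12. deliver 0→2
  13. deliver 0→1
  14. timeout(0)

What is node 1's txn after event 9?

1

1. propose(0,'s'):  <0:coor t1 ->
2. deliver 0→1:  <1:part t1 ->
3. deliver 1→0:  nop
4. deliver 0→2:  <2:part t1 ->
5. deliver 2→0:  <0:coor t1 s>
6. deliver 0→2:  <2:part t1 s>
7. timeout(0):  <0:coor t2 s>
8. deliver 0→1:  <1:part t1 s>
9. deliver 1→0:  nop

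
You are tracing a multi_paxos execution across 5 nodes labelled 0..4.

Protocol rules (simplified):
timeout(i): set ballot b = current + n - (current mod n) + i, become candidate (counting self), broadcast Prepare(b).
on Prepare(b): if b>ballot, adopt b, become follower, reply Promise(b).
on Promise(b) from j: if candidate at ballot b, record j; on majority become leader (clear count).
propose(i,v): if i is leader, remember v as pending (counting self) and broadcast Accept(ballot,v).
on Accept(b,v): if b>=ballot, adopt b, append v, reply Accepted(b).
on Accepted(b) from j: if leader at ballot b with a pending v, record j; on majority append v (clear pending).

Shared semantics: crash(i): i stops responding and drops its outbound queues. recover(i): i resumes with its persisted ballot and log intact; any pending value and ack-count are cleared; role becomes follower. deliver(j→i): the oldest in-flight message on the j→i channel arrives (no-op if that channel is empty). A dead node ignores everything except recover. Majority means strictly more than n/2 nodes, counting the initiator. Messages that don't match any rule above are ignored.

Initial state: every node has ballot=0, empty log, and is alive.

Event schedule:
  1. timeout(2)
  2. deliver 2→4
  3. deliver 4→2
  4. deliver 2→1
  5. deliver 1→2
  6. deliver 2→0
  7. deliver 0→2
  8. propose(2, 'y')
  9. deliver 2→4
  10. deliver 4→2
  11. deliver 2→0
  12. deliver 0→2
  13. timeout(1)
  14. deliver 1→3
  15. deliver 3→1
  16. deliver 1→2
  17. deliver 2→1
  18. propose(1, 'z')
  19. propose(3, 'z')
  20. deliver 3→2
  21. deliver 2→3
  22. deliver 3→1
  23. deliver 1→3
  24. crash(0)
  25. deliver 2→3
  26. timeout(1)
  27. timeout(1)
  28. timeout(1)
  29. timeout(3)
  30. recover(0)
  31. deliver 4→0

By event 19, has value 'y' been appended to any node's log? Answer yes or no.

[1] timeout(2) → N2(cand b7 [-])
[2] deliver 2→4 → N4(foll b7 [-])
[3] deliver 4→2 → ∅
[4] deliver 2→1 → N1(foll b7 [-])
[5] deliver 1→2 → N2(lead b7 [-])
[6] deliver 2→0 → N0(foll b7 [-])
[7] deliver 0→2 → ∅
[8] propose(2,'y') → ∅
[9] deliver 2→4 → N4(foll b7 [y])
[10] deliver 4→2 → ∅
[11] deliver 2→0 → N0(foll b7 [y])
[12] deliver 0→2 → N2(lead b7 [y])
[13] timeout(1) → N1(cand b11 [-])
[14] deliver 1→3 → N3(foll b11 [-])
[15] deliver 3→1 → ∅
[16] deliver 1→2 → N2(foll b11 [y])
[17] deliver 2→1 → ∅
[18] propose(1,'z') → ∅
[19] propose(3,'z') → ∅

yes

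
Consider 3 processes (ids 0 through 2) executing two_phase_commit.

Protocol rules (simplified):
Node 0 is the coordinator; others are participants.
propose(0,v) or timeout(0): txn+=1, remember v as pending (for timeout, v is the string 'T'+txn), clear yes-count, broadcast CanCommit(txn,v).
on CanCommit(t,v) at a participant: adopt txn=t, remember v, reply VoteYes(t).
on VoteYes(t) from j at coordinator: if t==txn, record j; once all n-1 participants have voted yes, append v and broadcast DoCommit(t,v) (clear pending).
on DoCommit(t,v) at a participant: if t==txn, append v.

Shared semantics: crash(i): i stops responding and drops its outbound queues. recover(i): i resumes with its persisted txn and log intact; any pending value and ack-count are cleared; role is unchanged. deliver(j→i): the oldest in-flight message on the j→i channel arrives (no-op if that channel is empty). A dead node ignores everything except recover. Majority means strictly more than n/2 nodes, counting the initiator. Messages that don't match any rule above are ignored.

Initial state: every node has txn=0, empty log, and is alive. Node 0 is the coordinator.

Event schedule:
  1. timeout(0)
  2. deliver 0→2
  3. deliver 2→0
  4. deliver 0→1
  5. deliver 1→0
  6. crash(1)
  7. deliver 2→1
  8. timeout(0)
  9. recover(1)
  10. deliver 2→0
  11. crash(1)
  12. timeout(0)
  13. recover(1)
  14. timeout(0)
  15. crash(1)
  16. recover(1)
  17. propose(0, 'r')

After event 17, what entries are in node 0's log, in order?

[1] timeout(0) → N0(coor t1 [-])
[2] deliver 0→2 → N2(part t1 [-])
[3] deliver 2→0 → ∅
[4] deliver 0→1 → N1(part t1 [-])
[5] deliver 1→0 → N0(coor t1 [T1])
[6] crash(1) → N1(✗part t1 [-])
[7] deliver 2→1 → ∅
[8] timeout(0) → N0(coor t2 [T1])
[9] recover(1) → N1(part t1 [-])
[10] deliver 2→0 → ∅
[11] crash(1) → N1(✗part t1 [-])
[12] timeout(0) → N0(coor t3 [T1])
[13] recover(1) → N1(part t1 [-])
[14] timeout(0) → N0(coor t4 [T1])
[15] crash(1) → N1(✗part t1 [-])
[16] recover(1) → N1(part t1 [-])
[17] propose(0,'r') → N0(coor t5 [T1])

T1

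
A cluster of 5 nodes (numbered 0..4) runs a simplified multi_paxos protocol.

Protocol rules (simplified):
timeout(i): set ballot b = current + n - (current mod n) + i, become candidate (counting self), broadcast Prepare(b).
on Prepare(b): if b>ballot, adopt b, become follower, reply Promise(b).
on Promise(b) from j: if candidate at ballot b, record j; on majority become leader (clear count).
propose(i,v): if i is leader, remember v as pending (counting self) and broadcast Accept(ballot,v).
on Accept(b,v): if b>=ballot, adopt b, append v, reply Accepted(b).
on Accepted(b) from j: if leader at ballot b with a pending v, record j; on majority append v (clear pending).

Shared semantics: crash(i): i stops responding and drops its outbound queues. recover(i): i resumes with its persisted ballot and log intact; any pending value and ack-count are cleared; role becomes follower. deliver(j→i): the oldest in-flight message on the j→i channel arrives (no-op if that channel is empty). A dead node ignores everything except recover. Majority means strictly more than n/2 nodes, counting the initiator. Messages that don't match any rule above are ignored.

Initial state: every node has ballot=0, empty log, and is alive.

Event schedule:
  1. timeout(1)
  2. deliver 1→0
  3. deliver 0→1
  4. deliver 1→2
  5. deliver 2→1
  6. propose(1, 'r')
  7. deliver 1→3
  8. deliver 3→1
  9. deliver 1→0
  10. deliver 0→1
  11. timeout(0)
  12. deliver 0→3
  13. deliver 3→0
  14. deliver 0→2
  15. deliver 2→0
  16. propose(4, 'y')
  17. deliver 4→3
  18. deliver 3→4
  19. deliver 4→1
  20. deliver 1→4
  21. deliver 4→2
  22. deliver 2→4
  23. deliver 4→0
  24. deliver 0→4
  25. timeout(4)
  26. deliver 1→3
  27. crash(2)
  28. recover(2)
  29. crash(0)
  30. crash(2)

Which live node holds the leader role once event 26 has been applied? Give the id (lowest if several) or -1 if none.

step 1 timeout(1): 1={cand,b=6,log=-}
step 2 deliver 1→0: 0={foll,b=6,log=-}
step 3 deliver 0→1: —
step 4 deliver 1→2: 2={foll,b=6,log=-}
step 5 deliver 2→1: 1={lead,b=6,log=-}
step 6 propose(1,'r'): —
step 7 deliver 1→3: 3={foll,b=6,log=-}
step 8 deliver 3→1: —
step 9 deliver 1→0: 0={foll,b=6,log=r}
step 10 deliver 0→1: —
step 11 timeout(0): 0={cand,b=10,log=r}
step 12 deliver 0→3: 3={foll,b=10,log=-}
step 13 deliver 3→0: —
step 14 deliver 0→2: 2={foll,b=10,log=-}
step 15 deliver 2→0: 0={lead,b=10,log=r}
step 16 propose(4,'y'): —
step 17 deliver 4→3: —
step 18 deliver 3→4: —
step 19 deliver 4→1: —
step 20 deliver 1→4: 4={foll,b=6,log=-}
step 21 deliver 4→2: —
step 22 deliver 2→4: —
step 23 deliver 4→0: —
step 24 deliver 0→4: 4={foll,b=10,log=-}
step 25 timeout(4): 4={cand,b=19,log=-}
step 26 deliver 1→3: —

0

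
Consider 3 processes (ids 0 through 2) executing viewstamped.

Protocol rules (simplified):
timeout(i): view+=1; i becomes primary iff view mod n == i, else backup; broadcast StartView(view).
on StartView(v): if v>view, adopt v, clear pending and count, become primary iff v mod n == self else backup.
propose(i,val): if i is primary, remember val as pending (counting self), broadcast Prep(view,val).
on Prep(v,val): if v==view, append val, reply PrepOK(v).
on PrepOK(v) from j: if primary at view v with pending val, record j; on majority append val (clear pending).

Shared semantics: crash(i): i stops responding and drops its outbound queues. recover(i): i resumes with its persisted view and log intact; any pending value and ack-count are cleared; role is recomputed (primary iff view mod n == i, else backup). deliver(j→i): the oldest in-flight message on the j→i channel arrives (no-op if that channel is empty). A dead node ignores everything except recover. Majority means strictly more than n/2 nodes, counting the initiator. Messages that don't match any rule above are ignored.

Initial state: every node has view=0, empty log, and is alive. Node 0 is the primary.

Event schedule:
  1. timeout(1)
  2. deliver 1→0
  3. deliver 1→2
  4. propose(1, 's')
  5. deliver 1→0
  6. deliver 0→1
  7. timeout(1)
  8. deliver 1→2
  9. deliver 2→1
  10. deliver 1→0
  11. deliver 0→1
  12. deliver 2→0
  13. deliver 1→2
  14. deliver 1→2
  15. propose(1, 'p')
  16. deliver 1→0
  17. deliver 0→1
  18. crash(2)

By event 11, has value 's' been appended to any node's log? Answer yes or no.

yes

e1 timeout(1): 1[prim,v=1,-]
e2 deliver 1→0: 0[back,v=1,-]
e3 deliver 1→2: 2[back,v=1,-]
e4 propose(1,'s'): ·
e5 deliver 1→0: 0[back,v=1,s]
e6 deliver 0→1: 1[prim,v=1,s]
e7 timeout(1): 1[back,v=2,s]
e8 deliver 1→2: 2[back,v=1,s]
e9 deliver 2→1: ·
e10 deliver 1→0: 0[back,v=2,s]
e11 deliver 0→1: ·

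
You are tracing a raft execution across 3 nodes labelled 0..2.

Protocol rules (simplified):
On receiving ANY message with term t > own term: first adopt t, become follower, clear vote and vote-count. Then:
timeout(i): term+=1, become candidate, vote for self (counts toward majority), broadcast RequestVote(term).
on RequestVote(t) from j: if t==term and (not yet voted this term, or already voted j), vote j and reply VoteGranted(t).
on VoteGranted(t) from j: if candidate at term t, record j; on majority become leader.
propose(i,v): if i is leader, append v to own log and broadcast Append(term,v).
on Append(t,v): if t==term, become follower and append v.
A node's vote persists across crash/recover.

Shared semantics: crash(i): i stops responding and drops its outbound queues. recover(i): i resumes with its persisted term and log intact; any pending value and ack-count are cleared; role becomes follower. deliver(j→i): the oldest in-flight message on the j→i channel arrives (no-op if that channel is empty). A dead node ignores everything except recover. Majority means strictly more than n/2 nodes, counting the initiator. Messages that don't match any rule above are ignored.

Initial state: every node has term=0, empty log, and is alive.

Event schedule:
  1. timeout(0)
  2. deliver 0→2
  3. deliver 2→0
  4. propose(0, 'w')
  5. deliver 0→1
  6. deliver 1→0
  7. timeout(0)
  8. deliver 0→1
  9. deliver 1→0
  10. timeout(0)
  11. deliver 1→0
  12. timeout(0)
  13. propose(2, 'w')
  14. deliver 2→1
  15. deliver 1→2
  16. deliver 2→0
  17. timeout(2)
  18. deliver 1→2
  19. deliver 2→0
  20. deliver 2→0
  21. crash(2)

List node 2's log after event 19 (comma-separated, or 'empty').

empty

after 1 — timeout(0): n0:cand/t1/[-]
after 2 — deliver 0→2: n2:foll/t1/[-]
after 3 — deliver 2→0: n0:lead/t1/[-]
after 4 — propose(0,'w'): n0:lead/t1/[w]
after 5 — deliver 0→1: n1:foll/t1/[-]
after 6 — deliver 1→0: ·
after 7 — timeout(0): n0:cand/t2/[w]
after 8 — deliver 0→1: n1:foll/t1/[w]
after 9 — deliver 1→0: ·
after 10 — timeout(0): n0:cand/t3/[w]
after 11 — deliver 1→0: ·
after 12 — timeout(0): n0:cand/t4/[w]
after 13 — propose(2,'w'): ·
after 14 — deliver 2→1: ·
after 15 — deliver 1→2: ·
after 16 — deliver 2→0: ·
after 17 — timeout(2): n2:cand/t2/[-]
after 18 — deliver 1→2: ·
after 19 — deliver 2→0: ·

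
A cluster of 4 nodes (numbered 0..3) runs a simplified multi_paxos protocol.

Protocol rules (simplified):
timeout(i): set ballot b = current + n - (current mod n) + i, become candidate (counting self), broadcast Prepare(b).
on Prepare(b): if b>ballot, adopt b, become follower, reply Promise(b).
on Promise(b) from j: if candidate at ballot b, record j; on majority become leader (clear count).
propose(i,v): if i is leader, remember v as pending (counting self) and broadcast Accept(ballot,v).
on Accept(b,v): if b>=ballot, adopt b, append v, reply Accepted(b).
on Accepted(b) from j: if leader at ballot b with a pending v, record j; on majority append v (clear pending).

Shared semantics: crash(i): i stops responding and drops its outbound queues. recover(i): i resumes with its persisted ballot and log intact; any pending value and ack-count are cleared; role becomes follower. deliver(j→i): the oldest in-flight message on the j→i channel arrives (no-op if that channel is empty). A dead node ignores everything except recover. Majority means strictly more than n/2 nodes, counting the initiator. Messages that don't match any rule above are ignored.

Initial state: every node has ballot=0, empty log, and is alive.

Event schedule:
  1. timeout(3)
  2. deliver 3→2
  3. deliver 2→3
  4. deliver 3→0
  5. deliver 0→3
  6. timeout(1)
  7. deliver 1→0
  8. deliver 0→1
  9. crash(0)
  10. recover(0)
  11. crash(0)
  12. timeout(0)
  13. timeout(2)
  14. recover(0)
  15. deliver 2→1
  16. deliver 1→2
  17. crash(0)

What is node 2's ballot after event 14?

10

after 1 — timeout(3): n3:cand/b7/[-]
after 2 — deliver 3→2: n2:foll/b7/[-]
after 3 — deliver 2→3: ·
after 4 — deliver 3→0: n0:foll/b7/[-]
after 5 — deliver 0→3: n3:lead/b7/[-]
after 6 — timeout(1): n1:cand/b5/[-]
after 7 — deliver 1→0: ·
after 8 — deliver 0→1: ·
after 9 — crash(0): n0:✗foll/b7/[-]
after 10 — recover(0): n0:foll/b7/[-]
after 11 — crash(0): n0:✗foll/b7/[-]
after 12 — timeout(0): ·
after 13 — timeout(2): n2:cand/b10/[-]
after 14 — recover(0): n0:foll/b7/[-]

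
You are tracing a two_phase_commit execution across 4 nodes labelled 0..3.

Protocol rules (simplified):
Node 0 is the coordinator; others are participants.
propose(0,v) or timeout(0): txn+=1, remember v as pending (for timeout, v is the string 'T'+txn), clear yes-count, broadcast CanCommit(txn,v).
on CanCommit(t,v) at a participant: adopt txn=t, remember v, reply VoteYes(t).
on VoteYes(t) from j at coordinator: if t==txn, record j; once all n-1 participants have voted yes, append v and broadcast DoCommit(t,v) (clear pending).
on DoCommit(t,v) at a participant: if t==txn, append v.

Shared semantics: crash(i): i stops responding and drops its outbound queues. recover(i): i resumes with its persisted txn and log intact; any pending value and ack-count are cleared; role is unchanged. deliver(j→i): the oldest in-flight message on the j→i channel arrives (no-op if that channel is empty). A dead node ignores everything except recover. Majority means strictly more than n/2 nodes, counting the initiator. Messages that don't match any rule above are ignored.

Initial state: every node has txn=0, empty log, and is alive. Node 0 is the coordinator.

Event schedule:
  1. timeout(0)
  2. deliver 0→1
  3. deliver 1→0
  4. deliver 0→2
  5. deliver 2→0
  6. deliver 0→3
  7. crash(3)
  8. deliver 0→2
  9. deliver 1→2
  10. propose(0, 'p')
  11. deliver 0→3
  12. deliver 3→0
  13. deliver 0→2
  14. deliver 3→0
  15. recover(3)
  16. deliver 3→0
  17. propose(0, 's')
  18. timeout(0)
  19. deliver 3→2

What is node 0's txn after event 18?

1. timeout(0):  <0:coor t1 ->
2. deliver 0→1:  <1:part t1 ->
3. deliver 1→0:  nop
4. deliver 0→2:  <2:part t1 ->
5. deliver 2→0:  nop
6. deliver 0→3:  <3:part t1 ->
7. crash(3):  <3:✗part t1 ->
8. deliver 0→2:  nop
9. deliver 1→2:  nop
10. propose(0,'p'):  <0:coor t2 ->
11. deliver 0→3:  nop
12. deliver 3→0:  nop
13. deliver 0→2:  <2:part t2 ->
14. deliver 3→0:  nop
15. recover(3):  <3:part t1 ->
16. deliver 3→0:  nop
17. propose(0,'s'):  <0:coor t3 ->
18. timeout(0):  <0:coor t4 ->

4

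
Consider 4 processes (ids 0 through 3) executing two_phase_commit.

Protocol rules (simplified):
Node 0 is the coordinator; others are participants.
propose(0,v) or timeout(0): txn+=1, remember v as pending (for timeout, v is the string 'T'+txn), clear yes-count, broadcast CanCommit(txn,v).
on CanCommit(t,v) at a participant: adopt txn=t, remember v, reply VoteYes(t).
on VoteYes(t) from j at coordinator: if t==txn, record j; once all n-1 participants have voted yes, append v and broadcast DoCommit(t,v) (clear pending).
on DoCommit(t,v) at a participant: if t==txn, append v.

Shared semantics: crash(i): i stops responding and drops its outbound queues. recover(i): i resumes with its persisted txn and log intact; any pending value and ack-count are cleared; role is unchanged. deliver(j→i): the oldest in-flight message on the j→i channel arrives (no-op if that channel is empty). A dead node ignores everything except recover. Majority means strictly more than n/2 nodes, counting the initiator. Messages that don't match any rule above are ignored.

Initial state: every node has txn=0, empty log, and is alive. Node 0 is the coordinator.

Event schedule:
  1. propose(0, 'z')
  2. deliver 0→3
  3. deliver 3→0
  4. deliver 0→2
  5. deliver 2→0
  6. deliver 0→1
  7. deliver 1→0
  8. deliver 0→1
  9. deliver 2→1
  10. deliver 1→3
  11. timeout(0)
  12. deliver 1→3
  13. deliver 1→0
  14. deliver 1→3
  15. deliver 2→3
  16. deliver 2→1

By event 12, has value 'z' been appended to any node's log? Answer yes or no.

yes

e1 propose(0,'z'): 0[coor,t=1,-]
e2 deliver 0→3: 3[part,t=1,-]
e3 deliver 3→0: ·
e4 deliver 0→2: 2[part,t=1,-]
e5 deliver 2→0: ·
e6 deliver 0→1: 1[part,t=1,-]
e7 deliver 1→0: 0[coor,t=1,z]
e8 deliver 0→1: 1[part,t=1,z]
e9 deliver 2→1: ·
e10 deliver 1→3: ·
e11 timeout(0): 0[coor,t=2,z]
e12 deliver 1→3: ·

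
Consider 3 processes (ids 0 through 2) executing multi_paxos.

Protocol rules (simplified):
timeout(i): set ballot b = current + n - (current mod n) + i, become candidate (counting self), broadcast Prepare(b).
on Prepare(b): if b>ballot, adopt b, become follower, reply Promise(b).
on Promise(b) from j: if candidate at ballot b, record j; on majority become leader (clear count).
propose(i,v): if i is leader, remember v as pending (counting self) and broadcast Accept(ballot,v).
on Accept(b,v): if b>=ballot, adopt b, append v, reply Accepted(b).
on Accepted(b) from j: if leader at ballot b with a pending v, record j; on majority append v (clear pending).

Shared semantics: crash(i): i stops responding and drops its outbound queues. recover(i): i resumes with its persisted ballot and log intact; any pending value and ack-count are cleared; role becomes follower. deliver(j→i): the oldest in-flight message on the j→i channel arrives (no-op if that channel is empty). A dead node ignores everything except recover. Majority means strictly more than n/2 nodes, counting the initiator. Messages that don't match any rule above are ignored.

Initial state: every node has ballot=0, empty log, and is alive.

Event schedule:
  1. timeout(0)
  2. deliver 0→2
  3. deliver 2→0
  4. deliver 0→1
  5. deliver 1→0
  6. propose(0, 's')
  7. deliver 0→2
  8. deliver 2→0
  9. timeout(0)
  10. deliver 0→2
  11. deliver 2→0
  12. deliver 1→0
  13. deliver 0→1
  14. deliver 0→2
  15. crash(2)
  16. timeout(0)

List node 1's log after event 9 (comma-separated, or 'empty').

empty

step 1 timeout(0): 0={cand,b=3,log=-}
step 2 deliver 0→2: 2={foll,b=3,log=-}
step 3 deliver 2→0: 0={lead,b=3,log=-}
step 4 deliver 0→1: 1={foll,b=3,log=-}
step 5 deliver 1→0: —
step 6 propose(0,'s'): —
step 7 deliver 0→2: 2={foll,b=3,log=s}
step 8 deliver 2→0: 0={lead,b=3,log=s}
step 9 timeout(0): 0={cand,b=6,log=s}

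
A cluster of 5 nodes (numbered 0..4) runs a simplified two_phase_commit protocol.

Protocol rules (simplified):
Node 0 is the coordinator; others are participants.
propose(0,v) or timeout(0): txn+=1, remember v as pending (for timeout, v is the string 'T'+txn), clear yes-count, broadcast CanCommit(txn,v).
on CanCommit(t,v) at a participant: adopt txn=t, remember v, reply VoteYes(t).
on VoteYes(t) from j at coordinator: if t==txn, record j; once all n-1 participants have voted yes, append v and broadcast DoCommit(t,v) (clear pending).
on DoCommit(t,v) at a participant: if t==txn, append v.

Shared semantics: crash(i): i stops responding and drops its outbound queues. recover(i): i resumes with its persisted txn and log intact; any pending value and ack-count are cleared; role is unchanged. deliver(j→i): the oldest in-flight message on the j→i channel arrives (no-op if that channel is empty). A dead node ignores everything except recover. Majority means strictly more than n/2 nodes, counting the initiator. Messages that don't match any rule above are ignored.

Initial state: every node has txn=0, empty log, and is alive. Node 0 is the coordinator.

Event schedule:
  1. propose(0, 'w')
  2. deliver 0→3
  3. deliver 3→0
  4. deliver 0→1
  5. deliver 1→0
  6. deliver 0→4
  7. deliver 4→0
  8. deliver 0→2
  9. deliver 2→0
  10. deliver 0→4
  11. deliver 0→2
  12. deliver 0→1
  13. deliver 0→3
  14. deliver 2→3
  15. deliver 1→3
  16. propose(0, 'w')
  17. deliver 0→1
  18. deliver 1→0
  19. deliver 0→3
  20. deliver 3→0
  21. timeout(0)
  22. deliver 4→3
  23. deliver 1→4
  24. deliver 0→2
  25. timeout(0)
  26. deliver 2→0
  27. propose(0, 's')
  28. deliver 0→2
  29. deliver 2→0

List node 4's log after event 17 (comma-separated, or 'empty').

w

[1] propose(0,'w') → N0(coor t1 [-])
[2] deliver 0→3 → N3(part t1 [-])
[3] deliver 3→0 → ∅
[4] deliver 0→1 → N1(part t1 [-])
[5] deliver 1→0 → ∅
[6] deliver 0→4 → N4(part t1 [-])
[7] deliver 4→0 → ∅
[8] deliver 0→2 → N2(part t1 [-])
[9] deliver 2→0 → N0(coor t1 [w])
[10] deliver 0→4 → N4(part t1 [w])
[11] deliver 0→2 → N2(part t1 [w])
[12] deliver 0→1 → N1(part t1 [w])
[13] deliver 0→3 → N3(part t1 [w])
[14] deliver 2→3 → ∅
[15] deliver 1→3 → ∅
[16] propose(0,'w') → N0(coor t2 [w])
[17] deliver 0→1 → N1(part t2 [w])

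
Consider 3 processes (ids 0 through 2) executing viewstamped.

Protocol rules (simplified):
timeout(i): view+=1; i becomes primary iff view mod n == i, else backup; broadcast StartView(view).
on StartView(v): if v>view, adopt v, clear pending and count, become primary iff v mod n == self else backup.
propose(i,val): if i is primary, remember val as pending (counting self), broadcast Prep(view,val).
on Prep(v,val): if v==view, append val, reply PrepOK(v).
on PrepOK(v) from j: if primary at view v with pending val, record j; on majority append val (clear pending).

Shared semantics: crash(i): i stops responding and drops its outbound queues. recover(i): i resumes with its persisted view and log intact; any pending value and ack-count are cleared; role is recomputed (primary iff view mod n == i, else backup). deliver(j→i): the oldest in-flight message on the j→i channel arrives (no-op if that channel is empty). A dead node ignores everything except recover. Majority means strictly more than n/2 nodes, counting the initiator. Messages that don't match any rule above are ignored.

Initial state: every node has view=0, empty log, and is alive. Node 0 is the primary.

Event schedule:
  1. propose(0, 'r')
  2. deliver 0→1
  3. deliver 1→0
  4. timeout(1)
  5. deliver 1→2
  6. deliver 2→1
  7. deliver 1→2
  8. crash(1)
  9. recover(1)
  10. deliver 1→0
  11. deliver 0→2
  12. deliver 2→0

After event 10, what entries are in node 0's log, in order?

r

1. propose(0,'r'):  nop
2. deliver 0→1:  <1:back v0 r>
3. deliver 1→0:  <0:prim v0 r>
4. timeout(1):  <1:prim v1 r>
5. deliver 1→2:  <2:back v1 ->
6. deliver 2→1:  nop
7. deliver 1→2:  nop
8. crash(1):  <1:✗prim v1 r>
9. recover(1):  <1:prim v1 r>
10. deliver 1→0:  nop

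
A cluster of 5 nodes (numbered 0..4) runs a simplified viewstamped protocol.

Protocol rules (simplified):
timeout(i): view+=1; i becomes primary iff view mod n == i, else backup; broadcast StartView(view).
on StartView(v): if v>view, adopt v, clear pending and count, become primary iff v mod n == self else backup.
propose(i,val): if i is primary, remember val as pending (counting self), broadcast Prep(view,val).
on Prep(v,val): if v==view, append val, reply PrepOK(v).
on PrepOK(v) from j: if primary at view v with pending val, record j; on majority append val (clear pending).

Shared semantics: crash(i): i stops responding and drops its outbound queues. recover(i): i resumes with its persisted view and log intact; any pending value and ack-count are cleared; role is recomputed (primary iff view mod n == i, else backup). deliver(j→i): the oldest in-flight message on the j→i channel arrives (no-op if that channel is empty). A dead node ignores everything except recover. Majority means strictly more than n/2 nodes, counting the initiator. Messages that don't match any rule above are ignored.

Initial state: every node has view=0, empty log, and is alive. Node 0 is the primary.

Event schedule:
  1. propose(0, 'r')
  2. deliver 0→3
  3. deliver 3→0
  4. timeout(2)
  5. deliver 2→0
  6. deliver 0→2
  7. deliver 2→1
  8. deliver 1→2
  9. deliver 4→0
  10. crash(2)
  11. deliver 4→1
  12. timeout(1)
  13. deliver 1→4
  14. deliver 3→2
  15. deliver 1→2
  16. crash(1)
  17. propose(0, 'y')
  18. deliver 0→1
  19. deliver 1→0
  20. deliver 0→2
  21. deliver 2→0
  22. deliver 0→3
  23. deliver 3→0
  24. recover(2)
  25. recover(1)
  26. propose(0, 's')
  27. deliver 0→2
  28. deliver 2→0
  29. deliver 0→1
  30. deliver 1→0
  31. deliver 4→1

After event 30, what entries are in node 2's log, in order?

e1 propose(0,'r'): ·
e2 deliver 0→3: 3[back,v=0,r]
e3 deliver 3→0: ·
e4 timeout(2): 2[back,v=1,-]
e5 deliver 2→0: 0[back,v=1,-]
e6 deliver 0→2: ·
e7 deliver 2→1: 1[prim,v=1,-]
e8 deliver 1→2: ·
e9 deliver 4→0: ·
e10 crash(2): 2[✗back,v=1,-]
e11 deliver 4→1: ·
e12 timeout(1): 1[back,v=2,-]
e13 deliver 1→4: 4[back,v=2,-]
e14 deliver 3→2: ·
e15 deliver 1→2: ·
e16 crash(1): 1[✗back,v=2,-]
e17 propose(0,'y'): ·
e18 deliver 0→1: ·
e19 deliver 1→0: ·
e20 deliver 0→2: ·
e21 deliver 2→0: ·
e22 deliver 0→3: ·
e23 deliver 3→0: ·
e24 recover(2): 2[back,v=1,-]
e25 recover(1): 1[back,v=2,-]
e26 propose(0,'s'): ·
e27 deliver 0→2: ·
e28 deliver 2→0: ·
e29 deliver 0→1: ·
e30 deliver 1→0: ·

empty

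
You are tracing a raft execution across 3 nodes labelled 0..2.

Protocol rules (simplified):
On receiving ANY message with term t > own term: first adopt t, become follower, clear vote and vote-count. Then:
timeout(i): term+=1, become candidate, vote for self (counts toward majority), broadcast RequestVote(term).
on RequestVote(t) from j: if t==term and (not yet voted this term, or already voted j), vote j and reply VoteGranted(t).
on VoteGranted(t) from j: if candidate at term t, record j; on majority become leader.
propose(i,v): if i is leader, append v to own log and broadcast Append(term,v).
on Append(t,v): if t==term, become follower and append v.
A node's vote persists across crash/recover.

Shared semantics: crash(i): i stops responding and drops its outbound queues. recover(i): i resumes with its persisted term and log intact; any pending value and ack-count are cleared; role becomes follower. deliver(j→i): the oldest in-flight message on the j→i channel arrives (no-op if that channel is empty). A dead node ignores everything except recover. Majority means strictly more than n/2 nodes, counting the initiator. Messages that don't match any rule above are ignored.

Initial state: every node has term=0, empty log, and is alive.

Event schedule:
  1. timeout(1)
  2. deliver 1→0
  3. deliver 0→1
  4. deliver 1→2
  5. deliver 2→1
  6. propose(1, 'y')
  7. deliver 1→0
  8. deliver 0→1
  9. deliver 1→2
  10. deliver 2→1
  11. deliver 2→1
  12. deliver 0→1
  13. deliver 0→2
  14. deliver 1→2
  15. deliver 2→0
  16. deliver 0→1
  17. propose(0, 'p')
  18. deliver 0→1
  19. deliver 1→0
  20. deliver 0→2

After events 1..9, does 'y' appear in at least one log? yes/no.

e1 timeout(1): 1[cand,t=1,-]
e2 deliver 1→0: 0[foll,t=1,-]
e3 deliver 0→1: 1[lead,t=1,-]
e4 deliver 1→2: 2[foll,t=1,-]
e5 deliver 2→1: ·
e6 propose(1,'y'): 1[lead,t=1,y]
e7 deliver 1→0: 0[foll,t=1,y]
e8 deliver 0→1: ·
e9 deliver 1→2: 2[foll,t=1,y]

yes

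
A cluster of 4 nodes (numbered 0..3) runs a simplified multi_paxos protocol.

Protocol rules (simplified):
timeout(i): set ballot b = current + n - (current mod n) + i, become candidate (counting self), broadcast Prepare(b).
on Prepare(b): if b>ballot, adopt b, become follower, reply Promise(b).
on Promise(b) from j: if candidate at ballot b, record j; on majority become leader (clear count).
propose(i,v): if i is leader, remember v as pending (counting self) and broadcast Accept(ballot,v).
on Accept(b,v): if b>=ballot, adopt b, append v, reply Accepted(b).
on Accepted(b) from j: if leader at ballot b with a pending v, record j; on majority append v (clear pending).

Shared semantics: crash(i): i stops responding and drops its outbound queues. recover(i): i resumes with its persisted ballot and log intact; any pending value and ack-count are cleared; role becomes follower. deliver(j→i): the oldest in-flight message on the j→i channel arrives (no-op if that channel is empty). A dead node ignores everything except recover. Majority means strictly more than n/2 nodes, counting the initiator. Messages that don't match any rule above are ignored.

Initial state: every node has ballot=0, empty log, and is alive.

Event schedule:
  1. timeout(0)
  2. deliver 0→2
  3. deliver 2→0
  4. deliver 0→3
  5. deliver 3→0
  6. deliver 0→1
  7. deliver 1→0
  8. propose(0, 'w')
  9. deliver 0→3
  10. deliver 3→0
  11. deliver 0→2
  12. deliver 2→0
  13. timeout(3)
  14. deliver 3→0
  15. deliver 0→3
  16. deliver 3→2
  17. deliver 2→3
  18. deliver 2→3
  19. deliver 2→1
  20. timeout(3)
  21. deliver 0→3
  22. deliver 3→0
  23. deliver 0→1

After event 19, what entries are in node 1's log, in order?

e1 timeout(0): 0[cand,b=4,-]
e2 deliver 0→2: 2[foll,b=4,-]
e3 deliver 2→0: ·
e4 deliver 0→3: 3[foll,b=4,-]
e5 deliver 3→0: 0[lead,b=4,-]
e6 deliver 0→1: 1[foll,b=4,-]
e7 deliver 1→0: ·
e8 propose(0,'w'): ·
e9 deliver 0→3: 3[foll,b=4,w]
e10 deliver 3→0: ·
e11 deliver 0→2: 2[foll,b=4,w]
e12 deliver 2→0: 0[lead,b=4,w]
e13 timeout(3): 3[cand,b=11,w]
e14 deliver 3→0: 0[foll,b=11,w]
e15 deliver 0→3: ·
e16 deliver 3→2: 2[foll,b=11,w]
e17 deliver 2→3: 3[lead,b=11,w]
e18 deliver 2→3: ·
e19 deliver 2→1: ·

empty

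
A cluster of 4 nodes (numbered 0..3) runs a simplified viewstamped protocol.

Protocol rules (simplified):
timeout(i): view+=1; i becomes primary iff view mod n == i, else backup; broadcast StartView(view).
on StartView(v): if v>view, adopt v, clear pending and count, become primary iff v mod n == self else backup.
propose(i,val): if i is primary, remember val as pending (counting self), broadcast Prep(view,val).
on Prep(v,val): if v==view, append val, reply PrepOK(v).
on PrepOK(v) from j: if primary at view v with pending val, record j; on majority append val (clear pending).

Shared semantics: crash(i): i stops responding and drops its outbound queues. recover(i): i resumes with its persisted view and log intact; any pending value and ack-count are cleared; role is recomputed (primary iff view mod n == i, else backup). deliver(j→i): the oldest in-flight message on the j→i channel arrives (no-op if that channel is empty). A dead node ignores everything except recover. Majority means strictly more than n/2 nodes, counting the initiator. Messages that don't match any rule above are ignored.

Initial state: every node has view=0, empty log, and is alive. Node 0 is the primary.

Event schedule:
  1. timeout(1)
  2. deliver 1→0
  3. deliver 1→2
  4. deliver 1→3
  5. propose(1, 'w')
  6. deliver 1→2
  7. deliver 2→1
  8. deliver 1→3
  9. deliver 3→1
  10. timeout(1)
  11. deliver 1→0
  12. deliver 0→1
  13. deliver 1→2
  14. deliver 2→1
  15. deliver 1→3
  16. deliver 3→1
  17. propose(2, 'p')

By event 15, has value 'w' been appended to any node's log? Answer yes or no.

e1 timeout(1): 1[prim,v=1,-]
e2 deliver 1→0: 0[back,v=1,-]
e3 deliver 1→2: 2[back,v=1,-]
e4 deliver 1→3: 3[back,v=1,-]
e5 propose(1,'w'): ·
e6 deliver 1→2: 2[back,v=1,w]
e7 deliver 2→1: ·
e8 deliver 1→3: 3[back,v=1,w]
e9 deliver 3→1: 1[prim,v=1,w]
e10 timeout(1): 1[back,v=2,w]
e11 deliver 1→0: 0[back,v=1,w]
e12 deliver 0→1: ·
e13 deliver 1→2: 2[prim,v=2,w]
e14 deliver 2→1: ·
e15 deliver 1→3: 3[back,v=2,w]

yes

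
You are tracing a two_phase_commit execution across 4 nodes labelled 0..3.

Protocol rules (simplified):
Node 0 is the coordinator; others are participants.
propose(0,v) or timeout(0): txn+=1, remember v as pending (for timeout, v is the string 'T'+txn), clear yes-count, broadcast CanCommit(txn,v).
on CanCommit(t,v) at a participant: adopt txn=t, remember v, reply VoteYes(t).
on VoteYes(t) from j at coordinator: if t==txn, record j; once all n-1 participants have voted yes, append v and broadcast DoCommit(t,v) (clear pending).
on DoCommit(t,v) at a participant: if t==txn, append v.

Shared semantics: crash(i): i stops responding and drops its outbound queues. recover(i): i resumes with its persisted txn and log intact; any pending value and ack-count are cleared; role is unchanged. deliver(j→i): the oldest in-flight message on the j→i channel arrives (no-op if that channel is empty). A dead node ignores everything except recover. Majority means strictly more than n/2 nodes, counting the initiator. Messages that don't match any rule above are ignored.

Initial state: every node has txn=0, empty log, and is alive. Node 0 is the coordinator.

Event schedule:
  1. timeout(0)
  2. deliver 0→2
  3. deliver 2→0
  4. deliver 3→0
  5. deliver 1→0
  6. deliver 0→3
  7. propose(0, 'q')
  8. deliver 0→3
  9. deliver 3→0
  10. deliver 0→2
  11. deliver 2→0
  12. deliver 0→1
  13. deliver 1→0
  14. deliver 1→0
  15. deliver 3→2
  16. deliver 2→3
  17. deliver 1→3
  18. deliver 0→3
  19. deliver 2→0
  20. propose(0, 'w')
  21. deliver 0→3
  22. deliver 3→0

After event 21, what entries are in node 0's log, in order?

after 1 — timeout(0): n0:coor/t1/[-]
after 2 — deliver 0→2: n2:part/t1/[-]
after 3 — deliver 2→0: ·
after 4 — deliver 3→0: ·
after 5 — deliver 1→0: ·
after 6 — deliver 0→3: n3:part/t1/[-]
after 7 — propose(0,'q'): n0:coor/t2/[-]
after 8 — deliver 0→3: n3:part/t2/[-]
after 9 — deliver 3→0: ·
after 10 — deliver 0→2: n2:part/t2/[-]
after 11 — deliver 2→0: ·
after 12 — deliver 0→1: n1:part/t1/[-]
after 13 — deliver 1→0: ·
after 14 — deliver 1→0: ·
after 15 — deliver 3→2: ·
after 16 — deliver 2→3: ·
after 17 — deliver 1→3: ·
after 18 — deliver 0→3: ·
after 19 — deliver 2→0: ·
after 20 — propose(0,'w'): n0:coor/t3/[-]
after 21 — deliver 0→3: n3:part/t3/[-]

empty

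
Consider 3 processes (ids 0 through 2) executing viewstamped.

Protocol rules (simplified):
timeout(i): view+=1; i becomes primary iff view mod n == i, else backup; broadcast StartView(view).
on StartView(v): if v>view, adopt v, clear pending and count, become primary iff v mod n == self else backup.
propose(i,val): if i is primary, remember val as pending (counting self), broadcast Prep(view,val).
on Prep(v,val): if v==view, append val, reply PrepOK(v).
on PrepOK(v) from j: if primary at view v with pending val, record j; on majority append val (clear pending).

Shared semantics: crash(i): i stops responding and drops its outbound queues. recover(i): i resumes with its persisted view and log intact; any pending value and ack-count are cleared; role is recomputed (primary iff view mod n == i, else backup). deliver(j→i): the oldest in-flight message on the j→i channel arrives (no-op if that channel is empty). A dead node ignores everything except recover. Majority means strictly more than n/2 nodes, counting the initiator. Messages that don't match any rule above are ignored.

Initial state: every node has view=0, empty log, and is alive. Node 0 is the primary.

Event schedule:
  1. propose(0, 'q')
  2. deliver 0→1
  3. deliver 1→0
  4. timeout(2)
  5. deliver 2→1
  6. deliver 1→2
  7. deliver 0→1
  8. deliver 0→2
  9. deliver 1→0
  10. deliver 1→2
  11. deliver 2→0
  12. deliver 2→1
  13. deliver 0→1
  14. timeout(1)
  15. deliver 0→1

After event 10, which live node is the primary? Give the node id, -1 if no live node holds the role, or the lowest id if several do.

[1] propose(0,'q') → ∅
[2] deliver 0→1 → N1(back v0 [q])
[3] deliver 1→0 → N0(prim v0 [q])
[4] timeout(2) → N2(back v1 [-])
[5] deliver 2→1 → N1(prim v1 [q])
[6] deliver 1→2 → ∅
[7] deliver 0→1 → ∅
[8] deliver 0→2 → ∅
[9] deliver 1→0 → ∅
[10] deliver 1→2 → ∅

0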